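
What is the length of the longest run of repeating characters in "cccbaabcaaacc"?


Input: "cccbaabcaaacc"
Scanning for longest run:
  Position 1 ('c'): continues run of 'c', length=2
  Position 2 ('c'): continues run of 'c', length=3
  Position 3 ('b'): new char, reset run to 1
  Position 4 ('a'): new char, reset run to 1
  Position 5 ('a'): continues run of 'a', length=2
  Position 6 ('b'): new char, reset run to 1
  Position 7 ('c'): new char, reset run to 1
  Position 8 ('a'): new char, reset run to 1
  Position 9 ('a'): continues run of 'a', length=2
  Position 10 ('a'): continues run of 'a', length=3
  Position 11 ('c'): new char, reset run to 1
  Position 12 ('c'): continues run of 'c', length=2
Longest run: 'c' with length 3

3


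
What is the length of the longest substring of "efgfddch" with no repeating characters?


Input: "efgfddch"
Sliding window (track last position of each char):
  Position 0 ('e'): window [0,0] length 1 -- new best
  Position 1 ('f'): window [0,1] length 2 -- new best
  Position 2 ('g'): window [0,2] length 3 -- new best
  Position 3 ('f'): repeat (last at 1), move window start to 2
  Position 3 ('f'): window [2,3] length 2
  Position 4 ('d'): window [2,4] length 3
  Position 5 ('d'): repeat (last at 4), move window start to 5
  Position 5 ('d'): window [5,5] length 1
  Position 6 ('c'): window [5,6] length 2
  Position 7 ('h'): window [5,7] length 3
Longest substring with no repeats: "efg" with length 3

3


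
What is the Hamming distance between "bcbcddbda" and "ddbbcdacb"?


Comparing "bcbcddbda" and "ddbbcdacb" position by position:
  Position 0: 'b' vs 'd' => differ
  Position 1: 'c' vs 'd' => differ
  Position 2: 'b' vs 'b' => same
  Position 3: 'c' vs 'b' => differ
  Position 4: 'd' vs 'c' => differ
  Position 5: 'd' vs 'd' => same
  Position 6: 'b' vs 'a' => differ
  Position 7: 'd' vs 'c' => differ
  Position 8: 'a' vs 'b' => differ
Total differences (Hamming distance): 7

7


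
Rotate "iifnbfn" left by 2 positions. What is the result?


Input: "iifnbfn", rotate left by 2
First 2 characters: "ii"
Remaining characters: "fnbfn"
Concatenate remaining + first: "fnbfn" + "ii" = "fnbfnii"

fnbfnii


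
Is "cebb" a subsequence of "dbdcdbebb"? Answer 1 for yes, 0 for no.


Check if "cebb" is a subsequence of "dbdcdbebb"
Greedy scan:
  Position 0 ('d'): no match needed
  Position 1 ('b'): no match needed
  Position 2 ('d'): no match needed
  Position 3 ('c'): matches sub[0] = 'c'
  Position 4 ('d'): no match needed
  Position 5 ('b'): no match needed
  Position 6 ('e'): matches sub[1] = 'e'
  Position 7 ('b'): matches sub[2] = 'b'
  Position 8 ('b'): matches sub[3] = 'b'
All 4 characters matched => is a subsequence

1


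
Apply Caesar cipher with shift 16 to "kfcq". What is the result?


Caesar cipher: shift "kfcq" by 16
  'k' (pos 10) + 16 = pos 0 = 'a'
  'f' (pos 5) + 16 = pos 21 = 'v'
  'c' (pos 2) + 16 = pos 18 = 's'
  'q' (pos 16) + 16 = pos 6 = 'g'
Result: avsg

avsg


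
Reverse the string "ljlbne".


Input: ljlbne
Reading characters right to left:
  Position 5: 'e'
  Position 4: 'n'
  Position 3: 'b'
  Position 2: 'l'
  Position 1: 'j'
  Position 0: 'l'
Reversed: enbljl

enbljl


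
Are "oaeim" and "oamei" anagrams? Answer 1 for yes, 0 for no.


Strings: "oaeim", "oamei"
Sorted first:  aeimo
Sorted second: aeimo
Sorted forms match => anagrams

1


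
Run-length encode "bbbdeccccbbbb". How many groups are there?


Input: bbbdeccccbbbb
Scanning for consecutive runs:
  Group 1: 'b' x 3 (positions 0-2)
  Group 2: 'd' x 1 (positions 3-3)
  Group 3: 'e' x 1 (positions 4-4)
  Group 4: 'c' x 4 (positions 5-8)
  Group 5: 'b' x 4 (positions 9-12)
Total groups: 5

5


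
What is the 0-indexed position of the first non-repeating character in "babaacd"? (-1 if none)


Input: babaacd
Character frequencies:
  'a': 3
  'b': 2
  'c': 1
  'd': 1
Scanning left to right for freq == 1:
  Position 0 ('b'): freq=2, skip
  Position 1 ('a'): freq=3, skip
  Position 2 ('b'): freq=2, skip
  Position 3 ('a'): freq=3, skip
  Position 4 ('a'): freq=3, skip
  Position 5 ('c'): unique! => answer = 5

5


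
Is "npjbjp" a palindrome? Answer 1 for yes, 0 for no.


Input: npjbjp
Reversed: pjbjpn
  Compare pos 0 ('n') with pos 5 ('p'): MISMATCH
  Compare pos 1 ('p') with pos 4 ('j'): MISMATCH
  Compare pos 2 ('j') with pos 3 ('b'): MISMATCH
Result: not a palindrome

0


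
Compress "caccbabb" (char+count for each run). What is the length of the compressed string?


Input: caccbabb
Runs:
  'c' x 1 => "c1"
  'a' x 1 => "a1"
  'c' x 2 => "c2"
  'b' x 1 => "b1"
  'a' x 1 => "a1"
  'b' x 2 => "b2"
Compressed: "c1a1c2b1a1b2"
Compressed length: 12

12


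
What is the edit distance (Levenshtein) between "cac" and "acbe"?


Computing edit distance: "cac" -> "acbe"
DP table:
           a    c    b    e
      0    1    2    3    4
  c   1    1    1    2    3
  a   2    1    2    2    3
  c   3    2    1    2    3
Edit distance = dp[3][4] = 3

3


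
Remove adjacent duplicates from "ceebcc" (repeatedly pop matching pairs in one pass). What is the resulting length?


Input: ceebcc
Stack-based adjacent duplicate removal:
  Read 'c': push. Stack: c
  Read 'e': push. Stack: ce
  Read 'e': matches stack top 'e' => pop. Stack: c
  Read 'b': push. Stack: cb
  Read 'c': push. Stack: cbc
  Read 'c': matches stack top 'c' => pop. Stack: cb
Final stack: "cb" (length 2)

2


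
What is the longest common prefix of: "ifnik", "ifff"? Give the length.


Words: ifnik, ifff
  Position 0: all 'i' => match
  Position 1: all 'f' => match
  Position 2: ('n', 'f') => mismatch, stop
LCP = "if" (length 2)

2


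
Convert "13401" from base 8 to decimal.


Input: "13401" in base 8
Positional expansion:
  Digit '1' (value 1) x 8^4 = 4096
  Digit '3' (value 3) x 8^3 = 1536
  Digit '4' (value 4) x 8^2 = 256
  Digit '0' (value 0) x 8^1 = 0
  Digit '1' (value 1) x 8^0 = 1
Sum = 5889

5889


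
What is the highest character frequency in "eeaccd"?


Input: eeaccd
Character counts:
  'a': 1
  'c': 2
  'd': 1
  'e': 2
Maximum frequency: 2

2


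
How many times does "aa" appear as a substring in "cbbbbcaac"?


Searching for "aa" in "cbbbbcaac"
Scanning each position:
  Position 0: "cb" => no
  Position 1: "bb" => no
  Position 2: "bb" => no
  Position 3: "bb" => no
  Position 4: "bc" => no
  Position 5: "ca" => no
  Position 6: "aa" => MATCH
  Position 7: "ac" => no
Total occurrences: 1

1


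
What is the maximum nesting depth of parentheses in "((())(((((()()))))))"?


Input: "((())(((((()()))))))"
Tracking depth:
  Position 0 '(': depth becomes 1
  Position 1 '(': depth becomes 2
  Position 2 '(': depth becomes 3
  Position 3 ')': depth becomes 2
  Position 4 ')': depth becomes 1
  Position 5 '(': depth becomes 2
  Position 6 '(': depth becomes 3
  Position 7 '(': depth becomes 4
  Position 8 '(': depth becomes 5
  Position 9 '(': depth becomes 6
  Position 10 '(': depth becomes 7
  Position 11 ')': depth becomes 6
  Position 12 '(': depth becomes 7
  Position 13 ')': depth becomes 6
  Position 14 ')': depth becomes 5
  Position 15 ')': depth becomes 4
  Position 16 ')': depth becomes 3
  Position 17 ')': depth becomes 2
  Position 18 ')': depth becomes 1
  Position 19 ')': depth becomes 0
Maximum depth reached: 7

7


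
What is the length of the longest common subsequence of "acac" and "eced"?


LCS of "acac" and "eced"
DP table:
           e    c    e    d
      0    0    0    0    0
  a   0    0    0    0    0
  c   0    0    1    1    1
  a   0    0    1    1    1
  c   0    0    1    1    1
LCS length = dp[4][4] = 1

1


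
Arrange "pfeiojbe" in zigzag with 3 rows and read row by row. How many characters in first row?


Zigzag "pfeiojbe" into 3 rows:
Placing characters:
  'p' => row 0
  'f' => row 1
  'e' => row 2
  'i' => row 1
  'o' => row 0
  'j' => row 1
  'b' => row 2
  'e' => row 1
Rows:
  Row 0: "po"
  Row 1: "fije"
  Row 2: "eb"
First row length: 2

2


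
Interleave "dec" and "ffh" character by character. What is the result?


Interleaving "dec" and "ffh":
  Position 0: 'd' from first, 'f' from second => "df"
  Position 1: 'e' from first, 'f' from second => "ef"
  Position 2: 'c' from first, 'h' from second => "ch"
Result: dfefch

dfefch


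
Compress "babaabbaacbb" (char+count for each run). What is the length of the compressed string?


Input: babaabbaacbb
Runs:
  'b' x 1 => "b1"
  'a' x 1 => "a1"
  'b' x 1 => "b1"
  'a' x 2 => "a2"
  'b' x 2 => "b2"
  'a' x 2 => "a2"
  'c' x 1 => "c1"
  'b' x 2 => "b2"
Compressed: "b1a1b1a2b2a2c1b2"
Compressed length: 16

16


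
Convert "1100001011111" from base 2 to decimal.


Input: "1100001011111" in base 2
Positional expansion:
  Digit '1' (value 1) x 2^12 = 4096
  Digit '1' (value 1) x 2^11 = 2048
  Digit '0' (value 0) x 2^10 = 0
  Digit '0' (value 0) x 2^9 = 0
  Digit '0' (value 0) x 2^8 = 0
  Digit '0' (value 0) x 2^7 = 0
  Digit '1' (value 1) x 2^6 = 64
  Digit '0' (value 0) x 2^5 = 0
  Digit '1' (value 1) x 2^4 = 16
  Digit '1' (value 1) x 2^3 = 8
  Digit '1' (value 1) x 2^2 = 4
  Digit '1' (value 1) x 2^1 = 2
  Digit '1' (value 1) x 2^0 = 1
Sum = 6239

6239


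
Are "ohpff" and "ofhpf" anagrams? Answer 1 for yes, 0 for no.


Strings: "ohpff", "ofhpf"
Sorted first:  ffhop
Sorted second: ffhop
Sorted forms match => anagrams

1


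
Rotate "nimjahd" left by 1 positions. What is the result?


Input: "nimjahd", rotate left by 1
First 1 characters: "n"
Remaining characters: "imjahd"
Concatenate remaining + first: "imjahd" + "n" = "imjahdn"

imjahdn


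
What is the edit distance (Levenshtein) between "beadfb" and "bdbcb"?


Computing edit distance: "beadfb" -> "bdbcb"
DP table:
           b    d    b    c    b
      0    1    2    3    4    5
  b   1    0    1    2    3    4
  e   2    1    1    2    3    4
  a   3    2    2    2    3    4
  d   4    3    2    3    3    4
  f   5    4    3    3    4    4
  b   6    5    4    3    4    4
Edit distance = dp[6][5] = 4

4


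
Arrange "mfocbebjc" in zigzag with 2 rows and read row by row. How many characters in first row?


Zigzag "mfocbebjc" into 2 rows:
Placing characters:
  'm' => row 0
  'f' => row 1
  'o' => row 0
  'c' => row 1
  'b' => row 0
  'e' => row 1
  'b' => row 0
  'j' => row 1
  'c' => row 0
Rows:
  Row 0: "mobbc"
  Row 1: "fcej"
First row length: 5

5


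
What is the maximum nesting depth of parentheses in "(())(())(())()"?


Input: "(())(())(())()"
Tracking depth:
  Position 0 '(': depth becomes 1
  Position 1 '(': depth becomes 2
  Position 2 ')': depth becomes 1
  Position 3 ')': depth becomes 0
  Position 4 '(': depth becomes 1
  Position 5 '(': depth becomes 2
  Position 6 ')': depth becomes 1
  Position 7 ')': depth becomes 0
  Position 8 '(': depth becomes 1
  Position 9 '(': depth becomes 2
  Position 10 ')': depth becomes 1
  Position 11 ')': depth becomes 0
  Position 12 '(': depth becomes 1
  Position 13 ')': depth becomes 0
Maximum depth reached: 2

2


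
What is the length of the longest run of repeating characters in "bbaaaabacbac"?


Input: "bbaaaabacbac"
Scanning for longest run:
  Position 1 ('b'): continues run of 'b', length=2
  Position 2 ('a'): new char, reset run to 1
  Position 3 ('a'): continues run of 'a', length=2
  Position 4 ('a'): continues run of 'a', length=3
  Position 5 ('a'): continues run of 'a', length=4
  Position 6 ('b'): new char, reset run to 1
  Position 7 ('a'): new char, reset run to 1
  Position 8 ('c'): new char, reset run to 1
  Position 9 ('b'): new char, reset run to 1
  Position 10 ('a'): new char, reset run to 1
  Position 11 ('c'): new char, reset run to 1
Longest run: 'a' with length 4

4


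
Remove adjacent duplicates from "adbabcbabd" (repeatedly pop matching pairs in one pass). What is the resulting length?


Input: adbabcbabd
Stack-based adjacent duplicate removal:
  Read 'a': push. Stack: a
  Read 'd': push. Stack: ad
  Read 'b': push. Stack: adb
  Read 'a': push. Stack: adba
  Read 'b': push. Stack: adbab
  Read 'c': push. Stack: adbabc
  Read 'b': push. Stack: adbabcb
  Read 'a': push. Stack: adbabcba
  Read 'b': push. Stack: adbabcbab
  Read 'd': push. Stack: adbabcbabd
Final stack: "adbabcbabd" (length 10)

10


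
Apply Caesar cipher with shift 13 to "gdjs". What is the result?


Caesar cipher: shift "gdjs" by 13
  'g' (pos 6) + 13 = pos 19 = 't'
  'd' (pos 3) + 13 = pos 16 = 'q'
  'j' (pos 9) + 13 = pos 22 = 'w'
  's' (pos 18) + 13 = pos 5 = 'f'
Result: tqwf

tqwf


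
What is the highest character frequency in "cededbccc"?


Input: cededbccc
Character counts:
  'b': 1
  'c': 4
  'd': 2
  'e': 2
Maximum frequency: 4

4


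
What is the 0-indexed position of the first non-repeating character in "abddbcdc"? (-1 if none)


Input: abddbcdc
Character frequencies:
  'a': 1
  'b': 2
  'c': 2
  'd': 3
Scanning left to right for freq == 1:
  Position 0 ('a'): unique! => answer = 0

0


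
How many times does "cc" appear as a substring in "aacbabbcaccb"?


Searching for "cc" in "aacbabbcaccb"
Scanning each position:
  Position 0: "aa" => no
  Position 1: "ac" => no
  Position 2: "cb" => no
  Position 3: "ba" => no
  Position 4: "ab" => no
  Position 5: "bb" => no
  Position 6: "bc" => no
  Position 7: "ca" => no
  Position 8: "ac" => no
  Position 9: "cc" => MATCH
  Position 10: "cb" => no
Total occurrences: 1

1


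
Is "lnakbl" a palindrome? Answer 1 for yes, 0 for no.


Input: lnakbl
Reversed: lbkanl
  Compare pos 0 ('l') with pos 5 ('l'): match
  Compare pos 1 ('n') with pos 4 ('b'): MISMATCH
  Compare pos 2 ('a') with pos 3 ('k'): MISMATCH
Result: not a palindrome

0


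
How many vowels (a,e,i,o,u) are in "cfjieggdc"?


Input: cfjieggdc
Checking each character:
  'c' at position 0: consonant
  'f' at position 1: consonant
  'j' at position 2: consonant
  'i' at position 3: vowel (running total: 1)
  'e' at position 4: vowel (running total: 2)
  'g' at position 5: consonant
  'g' at position 6: consonant
  'd' at position 7: consonant
  'c' at position 8: consonant
Total vowels: 2

2


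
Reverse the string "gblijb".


Input: gblijb
Reading characters right to left:
  Position 5: 'b'
  Position 4: 'j'
  Position 3: 'i'
  Position 2: 'l'
  Position 1: 'b'
  Position 0: 'g'
Reversed: bjilbg

bjilbg


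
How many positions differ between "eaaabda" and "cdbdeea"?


Comparing "eaaabda" and "cdbdeea" position by position:
  Position 0: 'e' vs 'c' => DIFFER
  Position 1: 'a' vs 'd' => DIFFER
  Position 2: 'a' vs 'b' => DIFFER
  Position 3: 'a' vs 'd' => DIFFER
  Position 4: 'b' vs 'e' => DIFFER
  Position 5: 'd' vs 'e' => DIFFER
  Position 6: 'a' vs 'a' => same
Positions that differ: 6

6


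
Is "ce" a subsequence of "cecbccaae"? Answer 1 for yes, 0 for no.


Check if "ce" is a subsequence of "cecbccaae"
Greedy scan:
  Position 0 ('c'): matches sub[0] = 'c'
  Position 1 ('e'): matches sub[1] = 'e'
  Position 2 ('c'): no match needed
  Position 3 ('b'): no match needed
  Position 4 ('c'): no match needed
  Position 5 ('c'): no match needed
  Position 6 ('a'): no match needed
  Position 7 ('a'): no match needed
  Position 8 ('e'): no match needed
All 2 characters matched => is a subsequence

1


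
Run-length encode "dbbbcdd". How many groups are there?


Input: dbbbcdd
Scanning for consecutive runs:
  Group 1: 'd' x 1 (positions 0-0)
  Group 2: 'b' x 3 (positions 1-3)
  Group 3: 'c' x 1 (positions 4-4)
  Group 4: 'd' x 2 (positions 5-6)
Total groups: 4

4


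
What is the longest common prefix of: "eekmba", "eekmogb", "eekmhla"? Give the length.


Words: eekmba, eekmogb, eekmhla
  Position 0: all 'e' => match
  Position 1: all 'e' => match
  Position 2: all 'k' => match
  Position 3: all 'm' => match
  Position 4: ('b', 'o', 'h') => mismatch, stop
LCP = "eekm" (length 4)

4


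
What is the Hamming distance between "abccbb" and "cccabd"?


Comparing "abccbb" and "cccabd" position by position:
  Position 0: 'a' vs 'c' => differ
  Position 1: 'b' vs 'c' => differ
  Position 2: 'c' vs 'c' => same
  Position 3: 'c' vs 'a' => differ
  Position 4: 'b' vs 'b' => same
  Position 5: 'b' vs 'd' => differ
Total differences (Hamming distance): 4

4


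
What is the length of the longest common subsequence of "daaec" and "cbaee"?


LCS of "daaec" and "cbaee"
DP table:
           c    b    a    e    e
      0    0    0    0    0    0
  d   0    0    0    0    0    0
  a   0    0    0    1    1    1
  a   0    0    0    1    1    1
  e   0    0    0    1    2    2
  c   0    1    1    1    2    2
LCS length = dp[5][5] = 2

2


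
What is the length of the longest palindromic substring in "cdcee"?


Input: "cdcee"
Checking substrings for palindromes:
  [0:3] "cdc" (len 3) => palindrome
  [3:5] "ee" (len 2) => palindrome
Longest palindromic substring: "cdc" with length 3

3


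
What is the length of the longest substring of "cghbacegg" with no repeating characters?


Input: "cghbacegg"
Sliding window (track last position of each char):
  Position 0 ('c'): window [0,0] length 1 -- new best
  Position 1 ('g'): window [0,1] length 2 -- new best
  Position 2 ('h'): window [0,2] length 3 -- new best
  Position 3 ('b'): window [0,3] length 4 -- new best
  Position 4 ('a'): window [0,4] length 5 -- new best
  Position 5 ('c'): repeat (last at 0), move window start to 1
  Position 5 ('c'): window [1,5] length 5
  Position 6 ('e'): window [1,6] length 6 -- new best
  Position 7 ('g'): repeat (last at 1), move window start to 2
  Position 7 ('g'): window [2,7] length 6
  Position 8 ('g'): repeat (last at 7), move window start to 8
  Position 8 ('g'): window [8,8] length 1
Longest substring with no repeats: "ghbace" with length 6

6


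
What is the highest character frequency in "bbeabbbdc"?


Input: bbeabbbdc
Character counts:
  'a': 1
  'b': 5
  'c': 1
  'd': 1
  'e': 1
Maximum frequency: 5

5


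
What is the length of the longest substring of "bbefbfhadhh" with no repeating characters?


Input: "bbefbfhadhh"
Sliding window (track last position of each char):
  Position 0 ('b'): window [0,0] length 1 -- new best
  Position 1 ('b'): repeat (last at 0), move window start to 1
  Position 1 ('b'): window [1,1] length 1
  Position 2 ('e'): window [1,2] length 2 -- new best
  Position 3 ('f'): window [1,3] length 3 -- new best
  Position 4 ('b'): repeat (last at 1), move window start to 2
  Position 4 ('b'): window [2,4] length 3
  Position 5 ('f'): repeat (last at 3), move window start to 4
  Position 5 ('f'): window [4,5] length 2
  Position 6 ('h'): window [4,6] length 3
  Position 7 ('a'): window [4,7] length 4 -- new best
  Position 8 ('d'): window [4,8] length 5 -- new best
  Position 9 ('h'): repeat (last at 6), move window start to 7
  Position 9 ('h'): window [7,9] length 3
  Position 10 ('h'): repeat (last at 9), move window start to 10
  Position 10 ('h'): window [10,10] length 1
Longest substring with no repeats: "bfhad" with length 5

5


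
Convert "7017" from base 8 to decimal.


Input: "7017" in base 8
Positional expansion:
  Digit '7' (value 7) x 8^3 = 3584
  Digit '0' (value 0) x 8^2 = 0
  Digit '1' (value 1) x 8^1 = 8
  Digit '7' (value 7) x 8^0 = 7
Sum = 3599

3599


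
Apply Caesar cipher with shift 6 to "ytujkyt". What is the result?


Caesar cipher: shift "ytujkyt" by 6
  'y' (pos 24) + 6 = pos 4 = 'e'
  't' (pos 19) + 6 = pos 25 = 'z'
  'u' (pos 20) + 6 = pos 0 = 'a'
  'j' (pos 9) + 6 = pos 15 = 'p'
  'k' (pos 10) + 6 = pos 16 = 'q'
  'y' (pos 24) + 6 = pos 4 = 'e'
  't' (pos 19) + 6 = pos 25 = 'z'
Result: ezapqez

ezapqez


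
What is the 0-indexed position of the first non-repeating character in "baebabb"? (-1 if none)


Input: baebabb
Character frequencies:
  'a': 2
  'b': 4
  'e': 1
Scanning left to right for freq == 1:
  Position 0 ('b'): freq=4, skip
  Position 1 ('a'): freq=2, skip
  Position 2 ('e'): unique! => answer = 2

2


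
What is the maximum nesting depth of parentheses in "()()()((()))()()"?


Input: "()()()((()))()()"
Tracking depth:
  Position 0 '(': depth becomes 1
  Position 1 ')': depth becomes 0
  Position 2 '(': depth becomes 1
  Position 3 ')': depth becomes 0
  Position 4 '(': depth becomes 1
  Position 5 ')': depth becomes 0
  Position 6 '(': depth becomes 1
  Position 7 '(': depth becomes 2
  Position 8 '(': depth becomes 3
  Position 9 ')': depth becomes 2
  Position 10 ')': depth becomes 1
  Position 11 ')': depth becomes 0
  Position 12 '(': depth becomes 1
  Position 13 ')': depth becomes 0
  Position 14 '(': depth becomes 1
  Position 15 ')': depth becomes 0
Maximum depth reached: 3

3


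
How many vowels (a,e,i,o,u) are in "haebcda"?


Input: haebcda
Checking each character:
  'h' at position 0: consonant
  'a' at position 1: vowel (running total: 1)
  'e' at position 2: vowel (running total: 2)
  'b' at position 3: consonant
  'c' at position 4: consonant
  'd' at position 5: consonant
  'a' at position 6: vowel (running total: 3)
Total vowels: 3

3


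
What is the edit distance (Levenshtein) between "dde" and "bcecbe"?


Computing edit distance: "dde" -> "bcecbe"
DP table:
           b    c    e    c    b    e
      0    1    2    3    4    5    6
  d   1    1    2    3    4    5    6
  d   2    2    2    3    4    5    6
  e   3    3    3    2    3    4    5
Edit distance = dp[3][6] = 5

5


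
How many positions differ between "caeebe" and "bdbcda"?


Comparing "caeebe" and "bdbcda" position by position:
  Position 0: 'c' vs 'b' => DIFFER
  Position 1: 'a' vs 'd' => DIFFER
  Position 2: 'e' vs 'b' => DIFFER
  Position 3: 'e' vs 'c' => DIFFER
  Position 4: 'b' vs 'd' => DIFFER
  Position 5: 'e' vs 'a' => DIFFER
Positions that differ: 6

6


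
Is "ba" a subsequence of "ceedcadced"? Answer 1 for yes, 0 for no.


Check if "ba" is a subsequence of "ceedcadced"
Greedy scan:
  Position 0 ('c'): no match needed
  Position 1 ('e'): no match needed
  Position 2 ('e'): no match needed
  Position 3 ('d'): no match needed
  Position 4 ('c'): no match needed
  Position 5 ('a'): no match needed
  Position 6 ('d'): no match needed
  Position 7 ('c'): no match needed
  Position 8 ('e'): no match needed
  Position 9 ('d'): no match needed
Only matched 0/2 characters => not a subsequence

0


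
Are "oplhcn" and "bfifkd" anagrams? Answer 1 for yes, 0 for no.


Strings: "oplhcn", "bfifkd"
Sorted first:  chlnop
Sorted second: bdffik
Differ at position 0: 'c' vs 'b' => not anagrams

0


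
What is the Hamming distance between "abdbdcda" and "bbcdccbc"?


Comparing "abdbdcda" and "bbcdccbc" position by position:
  Position 0: 'a' vs 'b' => differ
  Position 1: 'b' vs 'b' => same
  Position 2: 'd' vs 'c' => differ
  Position 3: 'b' vs 'd' => differ
  Position 4: 'd' vs 'c' => differ
  Position 5: 'c' vs 'c' => same
  Position 6: 'd' vs 'b' => differ
  Position 7: 'a' vs 'c' => differ
Total differences (Hamming distance): 6

6


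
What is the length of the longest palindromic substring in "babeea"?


Input: "babeea"
Checking substrings for palindromes:
  [0:3] "bab" (len 3) => palindrome
  [3:5] "ee" (len 2) => palindrome
Longest palindromic substring: "bab" with length 3

3


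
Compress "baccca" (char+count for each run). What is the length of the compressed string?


Input: baccca
Runs:
  'b' x 1 => "b1"
  'a' x 1 => "a1"
  'c' x 3 => "c3"
  'a' x 1 => "a1"
Compressed: "b1a1c3a1"
Compressed length: 8

8


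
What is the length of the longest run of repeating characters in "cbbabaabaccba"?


Input: "cbbabaabaccba"
Scanning for longest run:
  Position 1 ('b'): new char, reset run to 1
  Position 2 ('b'): continues run of 'b', length=2
  Position 3 ('a'): new char, reset run to 1
  Position 4 ('b'): new char, reset run to 1
  Position 5 ('a'): new char, reset run to 1
  Position 6 ('a'): continues run of 'a', length=2
  Position 7 ('b'): new char, reset run to 1
  Position 8 ('a'): new char, reset run to 1
  Position 9 ('c'): new char, reset run to 1
  Position 10 ('c'): continues run of 'c', length=2
  Position 11 ('b'): new char, reset run to 1
  Position 12 ('a'): new char, reset run to 1
Longest run: 'b' with length 2

2


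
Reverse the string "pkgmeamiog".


Input: pkgmeamiog
Reading characters right to left:
  Position 9: 'g'
  Position 8: 'o'
  Position 7: 'i'
  Position 6: 'm'
  Position 5: 'a'
  Position 4: 'e'
  Position 3: 'm'
  Position 2: 'g'
  Position 1: 'k'
  Position 0: 'p'
Reversed: goimaemgkp

goimaemgkp


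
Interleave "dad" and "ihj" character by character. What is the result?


Interleaving "dad" and "ihj":
  Position 0: 'd' from first, 'i' from second => "di"
  Position 1: 'a' from first, 'h' from second => "ah"
  Position 2: 'd' from first, 'j' from second => "dj"
Result: diahdj

diahdj


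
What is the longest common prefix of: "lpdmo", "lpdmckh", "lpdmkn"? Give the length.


Words: lpdmo, lpdmckh, lpdmkn
  Position 0: all 'l' => match
  Position 1: all 'p' => match
  Position 2: all 'd' => match
  Position 3: all 'm' => match
  Position 4: ('o', 'c', 'k') => mismatch, stop
LCP = "lpdm" (length 4)

4


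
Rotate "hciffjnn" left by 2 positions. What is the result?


Input: "hciffjnn", rotate left by 2
First 2 characters: "hc"
Remaining characters: "iffjnn"
Concatenate remaining + first: "iffjnn" + "hc" = "iffjnnhc"

iffjnnhc


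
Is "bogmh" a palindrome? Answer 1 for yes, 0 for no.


Input: bogmh
Reversed: hmgob
  Compare pos 0 ('b') with pos 4 ('h'): MISMATCH
  Compare pos 1 ('o') with pos 3 ('m'): MISMATCH
Result: not a palindrome

0


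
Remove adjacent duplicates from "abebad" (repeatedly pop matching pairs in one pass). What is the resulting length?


Input: abebad
Stack-based adjacent duplicate removal:
  Read 'a': push. Stack: a
  Read 'b': push. Stack: ab
  Read 'e': push. Stack: abe
  Read 'b': push. Stack: abeb
  Read 'a': push. Stack: abeba
  Read 'd': push. Stack: abebad
Final stack: "abebad" (length 6)

6


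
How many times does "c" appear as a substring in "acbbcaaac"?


Searching for "c" in "acbbcaaac"
Scanning each position:
  Position 0: "a" => no
  Position 1: "c" => MATCH
  Position 2: "b" => no
  Position 3: "b" => no
  Position 4: "c" => MATCH
  Position 5: "a" => no
  Position 6: "a" => no
  Position 7: "a" => no
  Position 8: "c" => MATCH
Total occurrences: 3

3


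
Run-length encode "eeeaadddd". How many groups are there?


Input: eeeaadddd
Scanning for consecutive runs:
  Group 1: 'e' x 3 (positions 0-2)
  Group 2: 'a' x 2 (positions 3-4)
  Group 3: 'd' x 4 (positions 5-8)
Total groups: 3

3


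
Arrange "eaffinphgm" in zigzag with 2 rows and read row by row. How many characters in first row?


Zigzag "eaffinphgm" into 2 rows:
Placing characters:
  'e' => row 0
  'a' => row 1
  'f' => row 0
  'f' => row 1
  'i' => row 0
  'n' => row 1
  'p' => row 0
  'h' => row 1
  'g' => row 0
  'm' => row 1
Rows:
  Row 0: "efipg"
  Row 1: "afnhm"
First row length: 5

5


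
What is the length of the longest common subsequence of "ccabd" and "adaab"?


LCS of "ccabd" and "adaab"
DP table:
           a    d    a    a    b
      0    0    0    0    0    0
  c   0    0    0    0    0    0
  c   0    0    0    0    0    0
  a   0    1    1    1    1    1
  b   0    1    1    1    1    2
  d   0    1    2    2    2    2
LCS length = dp[5][5] = 2

2


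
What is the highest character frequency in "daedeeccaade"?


Input: daedeeccaade
Character counts:
  'a': 3
  'c': 2
  'd': 3
  'e': 4
Maximum frequency: 4

4


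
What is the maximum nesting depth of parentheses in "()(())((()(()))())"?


Input: "()(())((()(()))())"
Tracking depth:
  Position 0 '(': depth becomes 1
  Position 1 ')': depth becomes 0
  Position 2 '(': depth becomes 1
  Position 3 '(': depth becomes 2
  Position 4 ')': depth becomes 1
  Position 5 ')': depth becomes 0
  Position 6 '(': depth becomes 1
  Position 7 '(': depth becomes 2
  Position 8 '(': depth becomes 3
  Position 9 ')': depth becomes 2
  Position 10 '(': depth becomes 3
  Position 11 '(': depth becomes 4
  Position 12 ')': depth becomes 3
  Position 13 ')': depth becomes 2
  Position 14 ')': depth becomes 1
  Position 15 '(': depth becomes 2
  Position 16 ')': depth becomes 1
  Position 17 ')': depth becomes 0
Maximum depth reached: 4

4


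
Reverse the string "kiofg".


Input: kiofg
Reading characters right to left:
  Position 4: 'g'
  Position 3: 'f'
  Position 2: 'o'
  Position 1: 'i'
  Position 0: 'k'
Reversed: gfoik

gfoik


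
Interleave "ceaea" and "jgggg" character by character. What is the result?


Interleaving "ceaea" and "jgggg":
  Position 0: 'c' from first, 'j' from second => "cj"
  Position 1: 'e' from first, 'g' from second => "eg"
  Position 2: 'a' from first, 'g' from second => "ag"
  Position 3: 'e' from first, 'g' from second => "eg"
  Position 4: 'a' from first, 'g' from second => "ag"
Result: cjegagegag

cjegagegag


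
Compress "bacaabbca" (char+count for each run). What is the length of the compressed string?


Input: bacaabbca
Runs:
  'b' x 1 => "b1"
  'a' x 1 => "a1"
  'c' x 1 => "c1"
  'a' x 2 => "a2"
  'b' x 2 => "b2"
  'c' x 1 => "c1"
  'a' x 1 => "a1"
Compressed: "b1a1c1a2b2c1a1"
Compressed length: 14

14


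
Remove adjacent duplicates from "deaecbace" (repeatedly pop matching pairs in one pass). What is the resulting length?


Input: deaecbace
Stack-based adjacent duplicate removal:
  Read 'd': push. Stack: d
  Read 'e': push. Stack: de
  Read 'a': push. Stack: dea
  Read 'e': push. Stack: deae
  Read 'c': push. Stack: deaec
  Read 'b': push. Stack: deaecb
  Read 'a': push. Stack: deaecba
  Read 'c': push. Stack: deaecbac
  Read 'e': push. Stack: deaecbace
Final stack: "deaecbace" (length 9)

9


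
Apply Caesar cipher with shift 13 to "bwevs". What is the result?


Caesar cipher: shift "bwevs" by 13
  'b' (pos 1) + 13 = pos 14 = 'o'
  'w' (pos 22) + 13 = pos 9 = 'j'
  'e' (pos 4) + 13 = pos 17 = 'r'
  'v' (pos 21) + 13 = pos 8 = 'i'
  's' (pos 18) + 13 = pos 5 = 'f'
Result: ojrif

ojrif


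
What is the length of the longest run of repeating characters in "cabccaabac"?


Input: "cabccaabac"
Scanning for longest run:
  Position 1 ('a'): new char, reset run to 1
  Position 2 ('b'): new char, reset run to 1
  Position 3 ('c'): new char, reset run to 1
  Position 4 ('c'): continues run of 'c', length=2
  Position 5 ('a'): new char, reset run to 1
  Position 6 ('a'): continues run of 'a', length=2
  Position 7 ('b'): new char, reset run to 1
  Position 8 ('a'): new char, reset run to 1
  Position 9 ('c'): new char, reset run to 1
Longest run: 'c' with length 2

2


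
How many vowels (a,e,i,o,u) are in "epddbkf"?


Input: epddbkf
Checking each character:
  'e' at position 0: vowel (running total: 1)
  'p' at position 1: consonant
  'd' at position 2: consonant
  'd' at position 3: consonant
  'b' at position 4: consonant
  'k' at position 5: consonant
  'f' at position 6: consonant
Total vowels: 1

1


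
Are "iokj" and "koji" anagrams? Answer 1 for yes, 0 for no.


Strings: "iokj", "koji"
Sorted first:  ijko
Sorted second: ijko
Sorted forms match => anagrams

1


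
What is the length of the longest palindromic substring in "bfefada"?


Input: "bfefada"
Checking substrings for palindromes:
  [1:4] "fef" (len 3) => palindrome
  [4:7] "ada" (len 3) => palindrome
Longest palindromic substring: "fef" with length 3

3


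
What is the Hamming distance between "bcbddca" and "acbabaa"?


Comparing "bcbddca" and "acbabaa" position by position:
  Position 0: 'b' vs 'a' => differ
  Position 1: 'c' vs 'c' => same
  Position 2: 'b' vs 'b' => same
  Position 3: 'd' vs 'a' => differ
  Position 4: 'd' vs 'b' => differ
  Position 5: 'c' vs 'a' => differ
  Position 6: 'a' vs 'a' => same
Total differences (Hamming distance): 4

4


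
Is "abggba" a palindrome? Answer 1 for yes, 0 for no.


Input: abggba
Reversed: abggba
  Compare pos 0 ('a') with pos 5 ('a'): match
  Compare pos 1 ('b') with pos 4 ('b'): match
  Compare pos 2 ('g') with pos 3 ('g'): match
Result: palindrome

1


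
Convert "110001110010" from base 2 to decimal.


Input: "110001110010" in base 2
Positional expansion:
  Digit '1' (value 1) x 2^11 = 2048
  Digit '1' (value 1) x 2^10 = 1024
  Digit '0' (value 0) x 2^9 = 0
  Digit '0' (value 0) x 2^8 = 0
  Digit '0' (value 0) x 2^7 = 0
  Digit '1' (value 1) x 2^6 = 64
  Digit '1' (value 1) x 2^5 = 32
  Digit '1' (value 1) x 2^4 = 16
  Digit '0' (value 0) x 2^3 = 0
  Digit '0' (value 0) x 2^2 = 0
  Digit '1' (value 1) x 2^1 = 2
  Digit '0' (value 0) x 2^0 = 0
Sum = 3186

3186


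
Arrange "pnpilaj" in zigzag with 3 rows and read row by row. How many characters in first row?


Zigzag "pnpilaj" into 3 rows:
Placing characters:
  'p' => row 0
  'n' => row 1
  'p' => row 2
  'i' => row 1
  'l' => row 0
  'a' => row 1
  'j' => row 2
Rows:
  Row 0: "pl"
  Row 1: "nia"
  Row 2: "pj"
First row length: 2

2


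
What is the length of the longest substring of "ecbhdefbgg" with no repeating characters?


Input: "ecbhdefbgg"
Sliding window (track last position of each char):
  Position 0 ('e'): window [0,0] length 1 -- new best
  Position 1 ('c'): window [0,1] length 2 -- new best
  Position 2 ('b'): window [0,2] length 3 -- new best
  Position 3 ('h'): window [0,3] length 4 -- new best
  Position 4 ('d'): window [0,4] length 5 -- new best
  Position 5 ('e'): repeat (last at 0), move window start to 1
  Position 5 ('e'): window [1,5] length 5
  Position 6 ('f'): window [1,6] length 6 -- new best
  Position 7 ('b'): repeat (last at 2), move window start to 3
  Position 7 ('b'): window [3,7] length 5
  Position 8 ('g'): window [3,8] length 6
  Position 9 ('g'): repeat (last at 8), move window start to 9
  Position 9 ('g'): window [9,9] length 1
Longest substring with no repeats: "cbhdef" with length 6

6


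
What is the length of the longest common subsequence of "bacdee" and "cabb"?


LCS of "bacdee" and "cabb"
DP table:
           c    a    b    b
      0    0    0    0    0
  b   0    0    0    1    1
  a   0    0    1    1    1
  c   0    1    1    1    1
  d   0    1    1    1    1
  e   0    1    1    1    1
  e   0    1    1    1    1
LCS length = dp[6][4] = 1

1


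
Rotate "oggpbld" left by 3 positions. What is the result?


Input: "oggpbld", rotate left by 3
First 3 characters: "ogg"
Remaining characters: "pbld"
Concatenate remaining + first: "pbld" + "ogg" = "pbldogg"

pbldogg


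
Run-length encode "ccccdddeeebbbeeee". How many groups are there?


Input: ccccdddeeebbbeeee
Scanning for consecutive runs:
  Group 1: 'c' x 4 (positions 0-3)
  Group 2: 'd' x 3 (positions 4-6)
  Group 3: 'e' x 3 (positions 7-9)
  Group 4: 'b' x 3 (positions 10-12)
  Group 5: 'e' x 4 (positions 13-16)
Total groups: 5

5


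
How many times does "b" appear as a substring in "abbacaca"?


Searching for "b" in "abbacaca"
Scanning each position:
  Position 0: "a" => no
  Position 1: "b" => MATCH
  Position 2: "b" => MATCH
  Position 3: "a" => no
  Position 4: "c" => no
  Position 5: "a" => no
  Position 6: "c" => no
  Position 7: "a" => no
Total occurrences: 2

2


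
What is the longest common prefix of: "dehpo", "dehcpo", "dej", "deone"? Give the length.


Words: dehpo, dehcpo, dej, deone
  Position 0: all 'd' => match
  Position 1: all 'e' => match
  Position 2: ('h', 'h', 'j', 'o') => mismatch, stop
LCP = "de" (length 2)

2


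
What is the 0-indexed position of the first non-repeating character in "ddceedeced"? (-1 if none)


Input: ddceedeced
Character frequencies:
  'c': 2
  'd': 4
  'e': 4
Scanning left to right for freq == 1:
  Position 0 ('d'): freq=4, skip
  Position 1 ('d'): freq=4, skip
  Position 2 ('c'): freq=2, skip
  Position 3 ('e'): freq=4, skip
  Position 4 ('e'): freq=4, skip
  Position 5 ('d'): freq=4, skip
  Position 6 ('e'): freq=4, skip
  Position 7 ('c'): freq=2, skip
  Position 8 ('e'): freq=4, skip
  Position 9 ('d'): freq=4, skip
  No unique character found => answer = -1

-1


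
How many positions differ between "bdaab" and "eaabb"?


Comparing "bdaab" and "eaabb" position by position:
  Position 0: 'b' vs 'e' => DIFFER
  Position 1: 'd' vs 'a' => DIFFER
  Position 2: 'a' vs 'a' => same
  Position 3: 'a' vs 'b' => DIFFER
  Position 4: 'b' vs 'b' => same
Positions that differ: 3

3


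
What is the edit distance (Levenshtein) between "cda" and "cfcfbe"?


Computing edit distance: "cda" -> "cfcfbe"
DP table:
           c    f    c    f    b    e
      0    1    2    3    4    5    6
  c   1    0    1    2    3    4    5
  d   2    1    1    2    3    4    5
  a   3    2    2    2    3    4    5
Edit distance = dp[3][6] = 5

5


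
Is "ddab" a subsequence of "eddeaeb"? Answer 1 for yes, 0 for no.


Check if "ddab" is a subsequence of "eddeaeb"
Greedy scan:
  Position 0 ('e'): no match needed
  Position 1 ('d'): matches sub[0] = 'd'
  Position 2 ('d'): matches sub[1] = 'd'
  Position 3 ('e'): no match needed
  Position 4 ('a'): matches sub[2] = 'a'
  Position 5 ('e'): no match needed
  Position 6 ('b'): matches sub[3] = 'b'
All 4 characters matched => is a subsequence

1


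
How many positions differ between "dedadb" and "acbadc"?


Comparing "dedadb" and "acbadc" position by position:
  Position 0: 'd' vs 'a' => DIFFER
  Position 1: 'e' vs 'c' => DIFFER
  Position 2: 'd' vs 'b' => DIFFER
  Position 3: 'a' vs 'a' => same
  Position 4: 'd' vs 'd' => same
  Position 5: 'b' vs 'c' => DIFFER
Positions that differ: 4

4


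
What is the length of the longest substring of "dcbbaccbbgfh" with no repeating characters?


Input: "dcbbaccbbgfh"
Sliding window (track last position of each char):
  Position 0 ('d'): window [0,0] length 1 -- new best
  Position 1 ('c'): window [0,1] length 2 -- new best
  Position 2 ('b'): window [0,2] length 3 -- new best
  Position 3 ('b'): repeat (last at 2), move window start to 3
  Position 3 ('b'): window [3,3] length 1
  Position 4 ('a'): window [3,4] length 2
  Position 5 ('c'): window [3,5] length 3
  Position 6 ('c'): repeat (last at 5), move window start to 6
  Position 6 ('c'): window [6,6] length 1
  Position 7 ('b'): window [6,7] length 2
  Position 8 ('b'): repeat (last at 7), move window start to 8
  Position 8 ('b'): window [8,8] length 1
  Position 9 ('g'): window [8,9] length 2
  Position 10 ('f'): window [8,10] length 3
  Position 11 ('h'): window [8,11] length 4 -- new best
Longest substring with no repeats: "bgfh" with length 4

4


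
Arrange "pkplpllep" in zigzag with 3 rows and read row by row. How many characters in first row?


Zigzag "pkplpllep" into 3 rows:
Placing characters:
  'p' => row 0
  'k' => row 1
  'p' => row 2
  'l' => row 1
  'p' => row 0
  'l' => row 1
  'l' => row 2
  'e' => row 1
  'p' => row 0
Rows:
  Row 0: "ppp"
  Row 1: "klle"
  Row 2: "pl"
First row length: 3

3


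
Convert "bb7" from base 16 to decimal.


Input: "bb7" in base 16
Positional expansion:
  Digit 'b' (value 11) x 16^2 = 2816
  Digit 'b' (value 11) x 16^1 = 176
  Digit '7' (value 7) x 16^0 = 7
Sum = 2999

2999


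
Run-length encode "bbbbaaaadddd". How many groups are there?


Input: bbbbaaaadddd
Scanning for consecutive runs:
  Group 1: 'b' x 4 (positions 0-3)
  Group 2: 'a' x 4 (positions 4-7)
  Group 3: 'd' x 4 (positions 8-11)
Total groups: 3

3


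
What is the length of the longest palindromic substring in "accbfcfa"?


Input: "accbfcfa"
Checking substrings for palindromes:
  [4:7] "fcf" (len 3) => palindrome
  [1:3] "cc" (len 2) => palindrome
Longest palindromic substring: "fcf" with length 3

3


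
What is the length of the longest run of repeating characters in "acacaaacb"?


Input: "acacaaacb"
Scanning for longest run:
  Position 1 ('c'): new char, reset run to 1
  Position 2 ('a'): new char, reset run to 1
  Position 3 ('c'): new char, reset run to 1
  Position 4 ('a'): new char, reset run to 1
  Position 5 ('a'): continues run of 'a', length=2
  Position 6 ('a'): continues run of 'a', length=3
  Position 7 ('c'): new char, reset run to 1
  Position 8 ('b'): new char, reset run to 1
Longest run: 'a' with length 3

3


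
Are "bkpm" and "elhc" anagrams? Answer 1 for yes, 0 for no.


Strings: "bkpm", "elhc"
Sorted first:  bkmp
Sorted second: cehl
Differ at position 0: 'b' vs 'c' => not anagrams

0
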